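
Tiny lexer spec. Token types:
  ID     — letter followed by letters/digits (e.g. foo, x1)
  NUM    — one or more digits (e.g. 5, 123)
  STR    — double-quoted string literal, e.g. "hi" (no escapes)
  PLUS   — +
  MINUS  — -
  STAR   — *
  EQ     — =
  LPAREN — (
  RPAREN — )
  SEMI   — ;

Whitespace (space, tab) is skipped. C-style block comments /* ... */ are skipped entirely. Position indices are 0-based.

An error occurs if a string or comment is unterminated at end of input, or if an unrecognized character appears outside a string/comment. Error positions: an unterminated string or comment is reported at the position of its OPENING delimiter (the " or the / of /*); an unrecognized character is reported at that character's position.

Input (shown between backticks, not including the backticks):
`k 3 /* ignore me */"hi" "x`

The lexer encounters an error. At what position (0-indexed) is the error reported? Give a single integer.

pos=0: emit ID 'k' (now at pos=1)
pos=2: emit NUM '3' (now at pos=3)
pos=4: enter COMMENT mode (saw '/*')
exit COMMENT mode (now at pos=19)
pos=19: enter STRING mode
pos=19: emit STR "hi" (now at pos=23)
pos=24: enter STRING mode
pos=24: ERROR — unterminated string

Answer: 24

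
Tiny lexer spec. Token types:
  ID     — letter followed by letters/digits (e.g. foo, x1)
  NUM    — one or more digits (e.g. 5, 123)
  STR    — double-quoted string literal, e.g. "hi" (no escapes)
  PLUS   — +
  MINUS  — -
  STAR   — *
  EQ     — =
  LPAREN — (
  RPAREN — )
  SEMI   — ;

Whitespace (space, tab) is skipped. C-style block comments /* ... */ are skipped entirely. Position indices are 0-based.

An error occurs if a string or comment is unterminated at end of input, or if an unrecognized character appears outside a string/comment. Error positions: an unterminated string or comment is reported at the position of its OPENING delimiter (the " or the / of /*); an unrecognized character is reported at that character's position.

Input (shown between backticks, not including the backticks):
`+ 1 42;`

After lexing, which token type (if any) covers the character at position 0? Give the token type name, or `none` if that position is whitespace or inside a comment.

Answer: PLUS

Derivation:
pos=0: emit PLUS '+'
pos=2: emit NUM '1' (now at pos=3)
pos=4: emit NUM '42' (now at pos=6)
pos=6: emit SEMI ';'
DONE. 4 tokens: [PLUS, NUM, NUM, SEMI]
Position 0: char is '+' -> PLUS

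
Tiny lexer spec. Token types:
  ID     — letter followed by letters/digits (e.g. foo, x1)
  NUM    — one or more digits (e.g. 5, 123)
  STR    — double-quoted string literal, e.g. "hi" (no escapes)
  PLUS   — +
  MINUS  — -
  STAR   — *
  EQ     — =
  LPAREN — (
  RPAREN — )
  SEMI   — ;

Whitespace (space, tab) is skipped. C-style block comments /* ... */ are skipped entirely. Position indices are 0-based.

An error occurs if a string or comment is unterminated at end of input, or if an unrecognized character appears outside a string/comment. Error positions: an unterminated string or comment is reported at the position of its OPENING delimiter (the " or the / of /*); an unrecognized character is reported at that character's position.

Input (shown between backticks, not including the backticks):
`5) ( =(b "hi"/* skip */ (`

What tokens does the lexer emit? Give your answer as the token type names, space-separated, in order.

Answer: NUM RPAREN LPAREN EQ LPAREN ID STR LPAREN

Derivation:
pos=0: emit NUM '5' (now at pos=1)
pos=1: emit RPAREN ')'
pos=3: emit LPAREN '('
pos=5: emit EQ '='
pos=6: emit LPAREN '('
pos=7: emit ID 'b' (now at pos=8)
pos=9: enter STRING mode
pos=9: emit STR "hi" (now at pos=13)
pos=13: enter COMMENT mode (saw '/*')
exit COMMENT mode (now at pos=23)
pos=24: emit LPAREN '('
DONE. 8 tokens: [NUM, RPAREN, LPAREN, EQ, LPAREN, ID, STR, LPAREN]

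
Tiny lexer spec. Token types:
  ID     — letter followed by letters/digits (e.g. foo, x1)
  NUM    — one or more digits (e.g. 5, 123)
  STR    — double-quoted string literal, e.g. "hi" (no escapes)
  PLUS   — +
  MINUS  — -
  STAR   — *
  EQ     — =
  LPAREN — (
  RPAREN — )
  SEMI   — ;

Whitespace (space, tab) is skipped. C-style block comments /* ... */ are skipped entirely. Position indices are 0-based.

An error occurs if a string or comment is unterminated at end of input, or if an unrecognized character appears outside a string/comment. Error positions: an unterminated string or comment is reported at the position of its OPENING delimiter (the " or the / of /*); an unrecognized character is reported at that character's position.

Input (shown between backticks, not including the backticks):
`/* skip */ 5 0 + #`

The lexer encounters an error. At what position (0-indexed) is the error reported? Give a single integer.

pos=0: enter COMMENT mode (saw '/*')
exit COMMENT mode (now at pos=10)
pos=11: emit NUM '5' (now at pos=12)
pos=13: emit NUM '0' (now at pos=14)
pos=15: emit PLUS '+'
pos=17: ERROR — unrecognized char '#'

Answer: 17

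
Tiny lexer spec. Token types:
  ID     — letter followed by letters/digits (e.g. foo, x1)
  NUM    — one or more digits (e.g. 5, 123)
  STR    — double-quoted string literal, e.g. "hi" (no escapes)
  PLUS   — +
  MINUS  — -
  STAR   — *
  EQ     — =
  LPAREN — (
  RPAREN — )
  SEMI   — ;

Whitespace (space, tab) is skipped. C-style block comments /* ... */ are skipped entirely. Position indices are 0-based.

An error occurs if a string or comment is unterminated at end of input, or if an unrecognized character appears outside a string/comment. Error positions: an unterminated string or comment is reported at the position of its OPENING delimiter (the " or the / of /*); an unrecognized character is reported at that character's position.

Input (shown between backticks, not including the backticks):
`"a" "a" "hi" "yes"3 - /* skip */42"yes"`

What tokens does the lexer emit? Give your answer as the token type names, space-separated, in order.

pos=0: enter STRING mode
pos=0: emit STR "a" (now at pos=3)
pos=4: enter STRING mode
pos=4: emit STR "a" (now at pos=7)
pos=8: enter STRING mode
pos=8: emit STR "hi" (now at pos=12)
pos=13: enter STRING mode
pos=13: emit STR "yes" (now at pos=18)
pos=18: emit NUM '3' (now at pos=19)
pos=20: emit MINUS '-'
pos=22: enter COMMENT mode (saw '/*')
exit COMMENT mode (now at pos=32)
pos=32: emit NUM '42' (now at pos=34)
pos=34: enter STRING mode
pos=34: emit STR "yes" (now at pos=39)
DONE. 8 tokens: [STR, STR, STR, STR, NUM, MINUS, NUM, STR]

Answer: STR STR STR STR NUM MINUS NUM STR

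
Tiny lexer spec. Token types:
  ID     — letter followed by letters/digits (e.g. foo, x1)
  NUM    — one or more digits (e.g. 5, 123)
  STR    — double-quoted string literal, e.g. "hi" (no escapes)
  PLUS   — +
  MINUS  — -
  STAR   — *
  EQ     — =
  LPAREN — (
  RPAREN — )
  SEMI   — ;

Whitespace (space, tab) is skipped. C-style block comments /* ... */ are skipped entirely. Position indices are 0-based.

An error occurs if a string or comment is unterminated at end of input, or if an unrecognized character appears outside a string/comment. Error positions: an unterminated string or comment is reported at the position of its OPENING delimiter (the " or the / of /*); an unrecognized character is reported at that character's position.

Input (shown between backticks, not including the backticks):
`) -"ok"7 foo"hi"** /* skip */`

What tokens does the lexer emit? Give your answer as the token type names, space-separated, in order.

Answer: RPAREN MINUS STR NUM ID STR STAR STAR

Derivation:
pos=0: emit RPAREN ')'
pos=2: emit MINUS '-'
pos=3: enter STRING mode
pos=3: emit STR "ok" (now at pos=7)
pos=7: emit NUM '7' (now at pos=8)
pos=9: emit ID 'foo' (now at pos=12)
pos=12: enter STRING mode
pos=12: emit STR "hi" (now at pos=16)
pos=16: emit STAR '*'
pos=17: emit STAR '*'
pos=19: enter COMMENT mode (saw '/*')
exit COMMENT mode (now at pos=29)
DONE. 8 tokens: [RPAREN, MINUS, STR, NUM, ID, STR, STAR, STAR]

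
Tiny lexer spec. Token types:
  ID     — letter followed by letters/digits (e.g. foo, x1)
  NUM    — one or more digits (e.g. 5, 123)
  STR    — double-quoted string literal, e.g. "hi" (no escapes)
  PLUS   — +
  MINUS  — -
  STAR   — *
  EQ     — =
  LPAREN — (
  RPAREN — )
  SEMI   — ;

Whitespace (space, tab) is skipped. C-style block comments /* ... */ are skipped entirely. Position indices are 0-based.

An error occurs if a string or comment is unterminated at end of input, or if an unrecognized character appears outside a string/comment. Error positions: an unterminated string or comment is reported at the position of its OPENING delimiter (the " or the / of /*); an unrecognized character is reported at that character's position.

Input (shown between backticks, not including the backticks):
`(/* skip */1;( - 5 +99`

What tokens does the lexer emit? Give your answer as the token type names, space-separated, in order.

pos=0: emit LPAREN '('
pos=1: enter COMMENT mode (saw '/*')
exit COMMENT mode (now at pos=11)
pos=11: emit NUM '1' (now at pos=12)
pos=12: emit SEMI ';'
pos=13: emit LPAREN '('
pos=15: emit MINUS '-'
pos=17: emit NUM '5' (now at pos=18)
pos=19: emit PLUS '+'
pos=20: emit NUM '99' (now at pos=22)
DONE. 8 tokens: [LPAREN, NUM, SEMI, LPAREN, MINUS, NUM, PLUS, NUM]

Answer: LPAREN NUM SEMI LPAREN MINUS NUM PLUS NUM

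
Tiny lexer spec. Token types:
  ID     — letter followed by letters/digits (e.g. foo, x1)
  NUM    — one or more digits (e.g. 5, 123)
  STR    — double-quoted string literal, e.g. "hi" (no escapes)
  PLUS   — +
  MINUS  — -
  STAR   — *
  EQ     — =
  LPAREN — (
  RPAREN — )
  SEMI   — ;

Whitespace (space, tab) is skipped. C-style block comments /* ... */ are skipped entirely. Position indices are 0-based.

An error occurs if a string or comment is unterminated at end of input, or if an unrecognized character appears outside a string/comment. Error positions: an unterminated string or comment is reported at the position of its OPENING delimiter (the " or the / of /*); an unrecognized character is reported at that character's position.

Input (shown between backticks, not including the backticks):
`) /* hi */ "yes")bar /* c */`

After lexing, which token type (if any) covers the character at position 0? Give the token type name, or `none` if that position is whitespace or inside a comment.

Answer: RPAREN

Derivation:
pos=0: emit RPAREN ')'
pos=2: enter COMMENT mode (saw '/*')
exit COMMENT mode (now at pos=10)
pos=11: enter STRING mode
pos=11: emit STR "yes" (now at pos=16)
pos=16: emit RPAREN ')'
pos=17: emit ID 'bar' (now at pos=20)
pos=21: enter COMMENT mode (saw '/*')
exit COMMENT mode (now at pos=28)
DONE. 4 tokens: [RPAREN, STR, RPAREN, ID]
Position 0: char is ')' -> RPAREN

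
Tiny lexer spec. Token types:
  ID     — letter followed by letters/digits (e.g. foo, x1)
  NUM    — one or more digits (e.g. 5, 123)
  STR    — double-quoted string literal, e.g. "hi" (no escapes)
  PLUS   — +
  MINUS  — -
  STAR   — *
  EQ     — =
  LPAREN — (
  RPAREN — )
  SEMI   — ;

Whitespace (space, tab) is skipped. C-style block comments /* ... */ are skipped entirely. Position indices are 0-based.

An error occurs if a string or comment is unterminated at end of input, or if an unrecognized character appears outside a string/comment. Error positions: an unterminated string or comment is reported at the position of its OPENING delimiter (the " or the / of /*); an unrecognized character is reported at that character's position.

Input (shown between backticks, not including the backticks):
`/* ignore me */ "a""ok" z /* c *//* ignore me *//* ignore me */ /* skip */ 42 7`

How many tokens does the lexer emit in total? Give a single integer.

pos=0: enter COMMENT mode (saw '/*')
exit COMMENT mode (now at pos=15)
pos=16: enter STRING mode
pos=16: emit STR "a" (now at pos=19)
pos=19: enter STRING mode
pos=19: emit STR "ok" (now at pos=23)
pos=24: emit ID 'z' (now at pos=25)
pos=26: enter COMMENT mode (saw '/*')
exit COMMENT mode (now at pos=33)
pos=33: enter COMMENT mode (saw '/*')
exit COMMENT mode (now at pos=48)
pos=48: enter COMMENT mode (saw '/*')
exit COMMENT mode (now at pos=63)
pos=64: enter COMMENT mode (saw '/*')
exit COMMENT mode (now at pos=74)
pos=75: emit NUM '42' (now at pos=77)
pos=78: emit NUM '7' (now at pos=79)
DONE. 5 tokens: [STR, STR, ID, NUM, NUM]

Answer: 5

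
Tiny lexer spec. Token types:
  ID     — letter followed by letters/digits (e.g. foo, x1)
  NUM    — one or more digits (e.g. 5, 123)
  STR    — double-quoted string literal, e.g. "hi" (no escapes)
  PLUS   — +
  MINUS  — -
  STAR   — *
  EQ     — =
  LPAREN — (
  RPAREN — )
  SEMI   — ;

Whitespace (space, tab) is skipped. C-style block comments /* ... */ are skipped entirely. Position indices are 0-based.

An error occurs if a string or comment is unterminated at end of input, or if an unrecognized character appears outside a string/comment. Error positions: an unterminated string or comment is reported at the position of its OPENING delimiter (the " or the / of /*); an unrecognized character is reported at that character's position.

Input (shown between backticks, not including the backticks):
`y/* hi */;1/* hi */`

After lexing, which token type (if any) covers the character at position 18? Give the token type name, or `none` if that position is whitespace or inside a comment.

pos=0: emit ID 'y' (now at pos=1)
pos=1: enter COMMENT mode (saw '/*')
exit COMMENT mode (now at pos=9)
pos=9: emit SEMI ';'
pos=10: emit NUM '1' (now at pos=11)
pos=11: enter COMMENT mode (saw '/*')
exit COMMENT mode (now at pos=19)
DONE. 3 tokens: [ID, SEMI, NUM]
Position 18: char is '/' -> none

Answer: none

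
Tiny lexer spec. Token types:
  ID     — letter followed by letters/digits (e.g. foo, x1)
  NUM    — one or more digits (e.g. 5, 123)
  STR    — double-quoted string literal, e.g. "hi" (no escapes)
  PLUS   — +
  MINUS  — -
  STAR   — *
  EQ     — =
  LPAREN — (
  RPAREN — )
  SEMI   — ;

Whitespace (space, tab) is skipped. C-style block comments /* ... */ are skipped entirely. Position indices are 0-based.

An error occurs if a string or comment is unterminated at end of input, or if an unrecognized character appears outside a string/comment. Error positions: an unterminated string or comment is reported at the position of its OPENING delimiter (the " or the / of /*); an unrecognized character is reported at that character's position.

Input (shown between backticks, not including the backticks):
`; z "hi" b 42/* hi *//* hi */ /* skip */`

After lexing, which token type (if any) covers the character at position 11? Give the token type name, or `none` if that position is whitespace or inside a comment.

pos=0: emit SEMI ';'
pos=2: emit ID 'z' (now at pos=3)
pos=4: enter STRING mode
pos=4: emit STR "hi" (now at pos=8)
pos=9: emit ID 'b' (now at pos=10)
pos=11: emit NUM '42' (now at pos=13)
pos=13: enter COMMENT mode (saw '/*')
exit COMMENT mode (now at pos=21)
pos=21: enter COMMENT mode (saw '/*')
exit COMMENT mode (now at pos=29)
pos=30: enter COMMENT mode (saw '/*')
exit COMMENT mode (now at pos=40)
DONE. 5 tokens: [SEMI, ID, STR, ID, NUM]
Position 11: char is '4' -> NUM

Answer: NUM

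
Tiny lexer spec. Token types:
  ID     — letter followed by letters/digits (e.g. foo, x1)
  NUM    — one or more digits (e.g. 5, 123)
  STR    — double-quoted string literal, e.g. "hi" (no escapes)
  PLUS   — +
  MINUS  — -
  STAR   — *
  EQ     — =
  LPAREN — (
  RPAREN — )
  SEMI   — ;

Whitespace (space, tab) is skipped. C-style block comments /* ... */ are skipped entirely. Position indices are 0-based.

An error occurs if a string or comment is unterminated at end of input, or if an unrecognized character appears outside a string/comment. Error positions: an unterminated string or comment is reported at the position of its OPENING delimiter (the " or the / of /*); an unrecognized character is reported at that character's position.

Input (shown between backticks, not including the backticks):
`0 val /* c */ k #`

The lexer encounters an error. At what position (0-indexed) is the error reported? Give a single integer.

pos=0: emit NUM '0' (now at pos=1)
pos=2: emit ID 'val' (now at pos=5)
pos=6: enter COMMENT mode (saw '/*')
exit COMMENT mode (now at pos=13)
pos=14: emit ID 'k' (now at pos=15)
pos=16: ERROR — unrecognized char '#'

Answer: 16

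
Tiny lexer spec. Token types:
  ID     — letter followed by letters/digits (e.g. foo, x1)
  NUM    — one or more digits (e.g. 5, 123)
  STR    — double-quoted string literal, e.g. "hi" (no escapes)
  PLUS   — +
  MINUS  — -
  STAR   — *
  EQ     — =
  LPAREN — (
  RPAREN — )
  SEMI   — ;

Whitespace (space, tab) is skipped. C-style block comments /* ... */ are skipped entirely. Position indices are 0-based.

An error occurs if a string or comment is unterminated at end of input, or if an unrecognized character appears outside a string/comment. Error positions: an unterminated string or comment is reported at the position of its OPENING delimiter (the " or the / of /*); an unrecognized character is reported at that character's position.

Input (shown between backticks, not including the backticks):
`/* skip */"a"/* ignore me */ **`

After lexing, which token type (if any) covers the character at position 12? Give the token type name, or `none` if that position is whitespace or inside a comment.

pos=0: enter COMMENT mode (saw '/*')
exit COMMENT mode (now at pos=10)
pos=10: enter STRING mode
pos=10: emit STR "a" (now at pos=13)
pos=13: enter COMMENT mode (saw '/*')
exit COMMENT mode (now at pos=28)
pos=29: emit STAR '*'
pos=30: emit STAR '*'
DONE. 3 tokens: [STR, STAR, STAR]
Position 12: char is '"' -> STR

Answer: STR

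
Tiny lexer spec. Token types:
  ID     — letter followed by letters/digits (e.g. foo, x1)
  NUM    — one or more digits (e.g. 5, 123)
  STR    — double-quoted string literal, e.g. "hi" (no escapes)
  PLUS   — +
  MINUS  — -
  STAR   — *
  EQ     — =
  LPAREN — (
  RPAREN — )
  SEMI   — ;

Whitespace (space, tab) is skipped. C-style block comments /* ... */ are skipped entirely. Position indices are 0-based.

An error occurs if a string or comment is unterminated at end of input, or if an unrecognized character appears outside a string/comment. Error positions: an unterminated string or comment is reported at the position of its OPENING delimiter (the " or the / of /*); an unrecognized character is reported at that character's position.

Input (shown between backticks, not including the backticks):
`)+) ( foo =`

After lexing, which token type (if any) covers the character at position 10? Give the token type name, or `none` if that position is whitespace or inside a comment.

Answer: EQ

Derivation:
pos=0: emit RPAREN ')'
pos=1: emit PLUS '+'
pos=2: emit RPAREN ')'
pos=4: emit LPAREN '('
pos=6: emit ID 'foo' (now at pos=9)
pos=10: emit EQ '='
DONE. 6 tokens: [RPAREN, PLUS, RPAREN, LPAREN, ID, EQ]
Position 10: char is '=' -> EQ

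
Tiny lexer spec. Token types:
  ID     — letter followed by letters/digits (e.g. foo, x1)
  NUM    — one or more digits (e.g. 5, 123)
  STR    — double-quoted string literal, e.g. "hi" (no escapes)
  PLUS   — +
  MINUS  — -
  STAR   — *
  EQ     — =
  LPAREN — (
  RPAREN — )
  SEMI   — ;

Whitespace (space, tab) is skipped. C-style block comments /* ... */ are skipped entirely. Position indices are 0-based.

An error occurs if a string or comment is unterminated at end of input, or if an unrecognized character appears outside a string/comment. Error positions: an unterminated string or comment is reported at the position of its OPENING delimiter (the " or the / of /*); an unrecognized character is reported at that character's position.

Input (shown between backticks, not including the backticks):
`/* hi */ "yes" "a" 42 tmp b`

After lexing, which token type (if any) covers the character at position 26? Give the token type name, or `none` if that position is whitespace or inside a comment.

pos=0: enter COMMENT mode (saw '/*')
exit COMMENT mode (now at pos=8)
pos=9: enter STRING mode
pos=9: emit STR "yes" (now at pos=14)
pos=15: enter STRING mode
pos=15: emit STR "a" (now at pos=18)
pos=19: emit NUM '42' (now at pos=21)
pos=22: emit ID 'tmp' (now at pos=25)
pos=26: emit ID 'b' (now at pos=27)
DONE. 5 tokens: [STR, STR, NUM, ID, ID]
Position 26: char is 'b' -> ID

Answer: ID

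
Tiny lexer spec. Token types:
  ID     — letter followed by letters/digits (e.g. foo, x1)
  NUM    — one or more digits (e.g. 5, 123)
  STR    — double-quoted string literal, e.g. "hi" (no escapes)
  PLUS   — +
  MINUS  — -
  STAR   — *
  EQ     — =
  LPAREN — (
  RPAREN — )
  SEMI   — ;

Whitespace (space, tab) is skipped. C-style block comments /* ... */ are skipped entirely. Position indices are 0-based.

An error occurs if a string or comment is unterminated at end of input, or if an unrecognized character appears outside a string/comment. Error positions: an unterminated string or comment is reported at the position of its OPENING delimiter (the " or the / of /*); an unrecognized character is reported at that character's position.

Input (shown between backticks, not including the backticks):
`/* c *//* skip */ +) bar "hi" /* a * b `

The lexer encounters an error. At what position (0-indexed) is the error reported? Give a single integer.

Answer: 30

Derivation:
pos=0: enter COMMENT mode (saw '/*')
exit COMMENT mode (now at pos=7)
pos=7: enter COMMENT mode (saw '/*')
exit COMMENT mode (now at pos=17)
pos=18: emit PLUS '+'
pos=19: emit RPAREN ')'
pos=21: emit ID 'bar' (now at pos=24)
pos=25: enter STRING mode
pos=25: emit STR "hi" (now at pos=29)
pos=30: enter COMMENT mode (saw '/*')
pos=30: ERROR — unterminated comment (reached EOF)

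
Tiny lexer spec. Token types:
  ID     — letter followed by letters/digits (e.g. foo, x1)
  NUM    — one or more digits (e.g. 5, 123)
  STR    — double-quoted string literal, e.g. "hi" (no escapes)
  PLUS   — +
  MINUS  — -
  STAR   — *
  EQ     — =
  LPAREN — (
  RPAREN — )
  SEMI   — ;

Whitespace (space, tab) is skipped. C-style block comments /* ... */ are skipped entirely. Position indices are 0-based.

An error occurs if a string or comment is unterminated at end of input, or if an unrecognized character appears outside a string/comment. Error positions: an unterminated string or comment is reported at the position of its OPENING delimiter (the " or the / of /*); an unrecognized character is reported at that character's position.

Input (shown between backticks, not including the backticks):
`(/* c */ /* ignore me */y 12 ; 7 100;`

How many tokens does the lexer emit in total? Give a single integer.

Answer: 7

Derivation:
pos=0: emit LPAREN '('
pos=1: enter COMMENT mode (saw '/*')
exit COMMENT mode (now at pos=8)
pos=9: enter COMMENT mode (saw '/*')
exit COMMENT mode (now at pos=24)
pos=24: emit ID 'y' (now at pos=25)
pos=26: emit NUM '12' (now at pos=28)
pos=29: emit SEMI ';'
pos=31: emit NUM '7' (now at pos=32)
pos=33: emit NUM '100' (now at pos=36)
pos=36: emit SEMI ';'
DONE. 7 tokens: [LPAREN, ID, NUM, SEMI, NUM, NUM, SEMI]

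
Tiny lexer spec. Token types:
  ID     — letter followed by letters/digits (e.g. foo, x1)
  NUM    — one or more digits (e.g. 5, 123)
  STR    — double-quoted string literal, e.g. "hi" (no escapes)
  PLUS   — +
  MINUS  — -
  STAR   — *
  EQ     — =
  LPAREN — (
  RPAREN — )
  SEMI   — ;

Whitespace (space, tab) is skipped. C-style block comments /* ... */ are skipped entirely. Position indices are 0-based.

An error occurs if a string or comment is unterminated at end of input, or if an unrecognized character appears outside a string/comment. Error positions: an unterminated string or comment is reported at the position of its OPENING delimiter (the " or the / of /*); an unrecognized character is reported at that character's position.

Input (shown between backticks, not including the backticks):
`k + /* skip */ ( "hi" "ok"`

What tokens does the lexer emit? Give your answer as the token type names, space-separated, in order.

pos=0: emit ID 'k' (now at pos=1)
pos=2: emit PLUS '+'
pos=4: enter COMMENT mode (saw '/*')
exit COMMENT mode (now at pos=14)
pos=15: emit LPAREN '('
pos=17: enter STRING mode
pos=17: emit STR "hi" (now at pos=21)
pos=22: enter STRING mode
pos=22: emit STR "ok" (now at pos=26)
DONE. 5 tokens: [ID, PLUS, LPAREN, STR, STR]

Answer: ID PLUS LPAREN STR STR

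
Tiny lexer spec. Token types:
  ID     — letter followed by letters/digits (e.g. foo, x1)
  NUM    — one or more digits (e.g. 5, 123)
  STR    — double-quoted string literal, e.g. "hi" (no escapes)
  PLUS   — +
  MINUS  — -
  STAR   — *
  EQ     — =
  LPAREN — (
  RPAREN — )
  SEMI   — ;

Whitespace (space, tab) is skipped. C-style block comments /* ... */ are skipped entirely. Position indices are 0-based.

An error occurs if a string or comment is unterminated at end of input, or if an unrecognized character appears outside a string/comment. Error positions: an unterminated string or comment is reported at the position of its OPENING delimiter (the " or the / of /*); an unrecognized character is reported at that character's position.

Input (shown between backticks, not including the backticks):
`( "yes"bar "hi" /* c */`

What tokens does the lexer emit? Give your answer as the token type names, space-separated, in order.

Answer: LPAREN STR ID STR

Derivation:
pos=0: emit LPAREN '('
pos=2: enter STRING mode
pos=2: emit STR "yes" (now at pos=7)
pos=7: emit ID 'bar' (now at pos=10)
pos=11: enter STRING mode
pos=11: emit STR "hi" (now at pos=15)
pos=16: enter COMMENT mode (saw '/*')
exit COMMENT mode (now at pos=23)
DONE. 4 tokens: [LPAREN, STR, ID, STR]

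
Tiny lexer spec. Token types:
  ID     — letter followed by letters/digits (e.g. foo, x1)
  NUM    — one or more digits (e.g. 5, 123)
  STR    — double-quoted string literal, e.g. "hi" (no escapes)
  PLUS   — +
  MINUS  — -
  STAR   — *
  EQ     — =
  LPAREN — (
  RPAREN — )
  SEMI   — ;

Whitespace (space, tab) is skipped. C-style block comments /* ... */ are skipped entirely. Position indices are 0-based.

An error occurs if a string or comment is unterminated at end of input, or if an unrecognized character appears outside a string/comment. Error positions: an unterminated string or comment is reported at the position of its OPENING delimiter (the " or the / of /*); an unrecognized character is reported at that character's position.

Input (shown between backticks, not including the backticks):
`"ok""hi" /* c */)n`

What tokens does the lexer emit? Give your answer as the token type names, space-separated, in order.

Answer: STR STR RPAREN ID

Derivation:
pos=0: enter STRING mode
pos=0: emit STR "ok" (now at pos=4)
pos=4: enter STRING mode
pos=4: emit STR "hi" (now at pos=8)
pos=9: enter COMMENT mode (saw '/*')
exit COMMENT mode (now at pos=16)
pos=16: emit RPAREN ')'
pos=17: emit ID 'n' (now at pos=18)
DONE. 4 tokens: [STR, STR, RPAREN, ID]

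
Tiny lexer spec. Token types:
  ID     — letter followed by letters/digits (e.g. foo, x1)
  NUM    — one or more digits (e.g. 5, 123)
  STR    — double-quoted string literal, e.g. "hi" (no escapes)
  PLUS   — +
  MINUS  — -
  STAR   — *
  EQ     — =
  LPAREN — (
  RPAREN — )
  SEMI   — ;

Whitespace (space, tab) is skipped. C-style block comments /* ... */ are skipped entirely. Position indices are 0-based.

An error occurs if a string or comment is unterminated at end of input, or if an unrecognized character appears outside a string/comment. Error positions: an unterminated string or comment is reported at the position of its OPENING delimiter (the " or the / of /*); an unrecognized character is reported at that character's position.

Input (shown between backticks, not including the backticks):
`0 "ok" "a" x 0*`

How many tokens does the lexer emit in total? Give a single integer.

Answer: 6

Derivation:
pos=0: emit NUM '0' (now at pos=1)
pos=2: enter STRING mode
pos=2: emit STR "ok" (now at pos=6)
pos=7: enter STRING mode
pos=7: emit STR "a" (now at pos=10)
pos=11: emit ID 'x' (now at pos=12)
pos=13: emit NUM '0' (now at pos=14)
pos=14: emit STAR '*'
DONE. 6 tokens: [NUM, STR, STR, ID, NUM, STAR]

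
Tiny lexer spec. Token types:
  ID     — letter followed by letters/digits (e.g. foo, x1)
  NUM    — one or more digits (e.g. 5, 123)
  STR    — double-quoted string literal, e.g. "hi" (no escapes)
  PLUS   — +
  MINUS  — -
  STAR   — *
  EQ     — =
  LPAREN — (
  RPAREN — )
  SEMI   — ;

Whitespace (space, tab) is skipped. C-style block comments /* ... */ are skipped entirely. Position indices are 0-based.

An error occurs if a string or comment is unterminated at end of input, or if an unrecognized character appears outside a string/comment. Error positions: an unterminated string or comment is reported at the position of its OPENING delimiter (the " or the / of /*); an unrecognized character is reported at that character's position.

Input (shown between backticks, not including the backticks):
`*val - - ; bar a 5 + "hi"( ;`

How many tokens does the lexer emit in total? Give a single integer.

pos=0: emit STAR '*'
pos=1: emit ID 'val' (now at pos=4)
pos=5: emit MINUS '-'
pos=7: emit MINUS '-'
pos=9: emit SEMI ';'
pos=11: emit ID 'bar' (now at pos=14)
pos=15: emit ID 'a' (now at pos=16)
pos=17: emit NUM '5' (now at pos=18)
pos=19: emit PLUS '+'
pos=21: enter STRING mode
pos=21: emit STR "hi" (now at pos=25)
pos=25: emit LPAREN '('
pos=27: emit SEMI ';'
DONE. 12 tokens: [STAR, ID, MINUS, MINUS, SEMI, ID, ID, NUM, PLUS, STR, LPAREN, SEMI]

Answer: 12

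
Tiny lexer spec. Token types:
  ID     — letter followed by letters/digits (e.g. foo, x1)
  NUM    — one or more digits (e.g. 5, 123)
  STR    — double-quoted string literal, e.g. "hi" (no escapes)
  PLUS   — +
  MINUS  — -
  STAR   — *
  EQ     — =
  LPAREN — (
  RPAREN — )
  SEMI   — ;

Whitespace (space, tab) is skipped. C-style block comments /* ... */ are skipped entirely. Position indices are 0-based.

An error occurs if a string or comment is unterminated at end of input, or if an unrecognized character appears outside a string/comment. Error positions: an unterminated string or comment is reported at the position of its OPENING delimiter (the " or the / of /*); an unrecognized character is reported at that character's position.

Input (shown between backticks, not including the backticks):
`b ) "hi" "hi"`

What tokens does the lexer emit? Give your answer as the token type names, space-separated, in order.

pos=0: emit ID 'b' (now at pos=1)
pos=2: emit RPAREN ')'
pos=4: enter STRING mode
pos=4: emit STR "hi" (now at pos=8)
pos=9: enter STRING mode
pos=9: emit STR "hi" (now at pos=13)
DONE. 4 tokens: [ID, RPAREN, STR, STR]

Answer: ID RPAREN STR STR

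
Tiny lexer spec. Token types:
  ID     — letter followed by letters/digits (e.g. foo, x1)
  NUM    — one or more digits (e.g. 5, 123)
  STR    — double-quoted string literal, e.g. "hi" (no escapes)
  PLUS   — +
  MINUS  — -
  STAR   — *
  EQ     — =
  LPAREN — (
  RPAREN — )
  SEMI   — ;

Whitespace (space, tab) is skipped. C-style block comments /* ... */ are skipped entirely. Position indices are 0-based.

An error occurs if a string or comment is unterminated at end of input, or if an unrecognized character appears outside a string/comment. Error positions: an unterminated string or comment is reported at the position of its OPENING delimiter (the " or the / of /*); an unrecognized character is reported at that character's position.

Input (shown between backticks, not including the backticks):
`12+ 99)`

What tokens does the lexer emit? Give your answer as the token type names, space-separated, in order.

Answer: NUM PLUS NUM RPAREN

Derivation:
pos=0: emit NUM '12' (now at pos=2)
pos=2: emit PLUS '+'
pos=4: emit NUM '99' (now at pos=6)
pos=6: emit RPAREN ')'
DONE. 4 tokens: [NUM, PLUS, NUM, RPAREN]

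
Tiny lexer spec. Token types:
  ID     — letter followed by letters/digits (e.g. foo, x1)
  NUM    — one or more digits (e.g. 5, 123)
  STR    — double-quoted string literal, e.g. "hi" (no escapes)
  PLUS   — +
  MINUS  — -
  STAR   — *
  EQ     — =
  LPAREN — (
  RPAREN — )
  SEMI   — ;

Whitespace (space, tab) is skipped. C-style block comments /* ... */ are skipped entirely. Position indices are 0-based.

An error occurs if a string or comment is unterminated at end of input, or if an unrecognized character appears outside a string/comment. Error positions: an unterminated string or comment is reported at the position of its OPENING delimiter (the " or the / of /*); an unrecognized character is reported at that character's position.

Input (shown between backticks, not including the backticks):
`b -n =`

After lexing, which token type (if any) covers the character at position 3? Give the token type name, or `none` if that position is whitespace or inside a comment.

pos=0: emit ID 'b' (now at pos=1)
pos=2: emit MINUS '-'
pos=3: emit ID 'n' (now at pos=4)
pos=5: emit EQ '='
DONE. 4 tokens: [ID, MINUS, ID, EQ]
Position 3: char is 'n' -> ID

Answer: ID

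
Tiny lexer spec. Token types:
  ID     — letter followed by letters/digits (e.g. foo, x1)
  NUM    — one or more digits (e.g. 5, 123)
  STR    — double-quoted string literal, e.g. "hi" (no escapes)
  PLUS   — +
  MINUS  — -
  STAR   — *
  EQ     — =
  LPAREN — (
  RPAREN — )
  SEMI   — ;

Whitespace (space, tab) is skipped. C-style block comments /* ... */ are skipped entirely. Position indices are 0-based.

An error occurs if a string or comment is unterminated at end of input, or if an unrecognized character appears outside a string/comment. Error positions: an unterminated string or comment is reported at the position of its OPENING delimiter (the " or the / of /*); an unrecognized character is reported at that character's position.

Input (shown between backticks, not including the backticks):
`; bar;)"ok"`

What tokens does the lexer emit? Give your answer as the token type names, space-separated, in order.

pos=0: emit SEMI ';'
pos=2: emit ID 'bar' (now at pos=5)
pos=5: emit SEMI ';'
pos=6: emit RPAREN ')'
pos=7: enter STRING mode
pos=7: emit STR "ok" (now at pos=11)
DONE. 5 tokens: [SEMI, ID, SEMI, RPAREN, STR]

Answer: SEMI ID SEMI RPAREN STR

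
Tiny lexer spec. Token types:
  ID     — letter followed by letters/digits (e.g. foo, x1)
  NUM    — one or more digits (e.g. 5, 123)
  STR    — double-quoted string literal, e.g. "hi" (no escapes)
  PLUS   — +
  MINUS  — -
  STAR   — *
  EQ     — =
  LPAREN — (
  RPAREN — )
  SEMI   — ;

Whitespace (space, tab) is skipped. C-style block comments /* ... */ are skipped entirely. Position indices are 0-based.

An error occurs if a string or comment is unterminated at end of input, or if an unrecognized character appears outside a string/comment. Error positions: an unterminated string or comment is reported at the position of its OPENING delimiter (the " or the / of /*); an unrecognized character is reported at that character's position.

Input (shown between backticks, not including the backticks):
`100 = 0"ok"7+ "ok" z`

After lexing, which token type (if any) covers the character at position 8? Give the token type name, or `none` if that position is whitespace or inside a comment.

Answer: STR

Derivation:
pos=0: emit NUM '100' (now at pos=3)
pos=4: emit EQ '='
pos=6: emit NUM '0' (now at pos=7)
pos=7: enter STRING mode
pos=7: emit STR "ok" (now at pos=11)
pos=11: emit NUM '7' (now at pos=12)
pos=12: emit PLUS '+'
pos=14: enter STRING mode
pos=14: emit STR "ok" (now at pos=18)
pos=19: emit ID 'z' (now at pos=20)
DONE. 8 tokens: [NUM, EQ, NUM, STR, NUM, PLUS, STR, ID]
Position 8: char is 'o' -> STR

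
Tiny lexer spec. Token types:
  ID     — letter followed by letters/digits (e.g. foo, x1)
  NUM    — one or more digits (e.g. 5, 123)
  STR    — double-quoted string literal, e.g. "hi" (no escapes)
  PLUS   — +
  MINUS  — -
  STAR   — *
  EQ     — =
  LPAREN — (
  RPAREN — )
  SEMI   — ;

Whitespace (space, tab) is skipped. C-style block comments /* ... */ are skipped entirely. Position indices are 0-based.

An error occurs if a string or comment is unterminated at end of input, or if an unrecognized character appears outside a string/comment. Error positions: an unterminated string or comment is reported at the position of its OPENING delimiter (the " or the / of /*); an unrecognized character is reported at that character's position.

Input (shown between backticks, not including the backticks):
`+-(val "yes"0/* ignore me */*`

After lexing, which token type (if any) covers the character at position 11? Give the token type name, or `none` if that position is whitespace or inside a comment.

Answer: STR

Derivation:
pos=0: emit PLUS '+'
pos=1: emit MINUS '-'
pos=2: emit LPAREN '('
pos=3: emit ID 'val' (now at pos=6)
pos=7: enter STRING mode
pos=7: emit STR "yes" (now at pos=12)
pos=12: emit NUM '0' (now at pos=13)
pos=13: enter COMMENT mode (saw '/*')
exit COMMENT mode (now at pos=28)
pos=28: emit STAR '*'
DONE. 7 tokens: [PLUS, MINUS, LPAREN, ID, STR, NUM, STAR]
Position 11: char is '"' -> STR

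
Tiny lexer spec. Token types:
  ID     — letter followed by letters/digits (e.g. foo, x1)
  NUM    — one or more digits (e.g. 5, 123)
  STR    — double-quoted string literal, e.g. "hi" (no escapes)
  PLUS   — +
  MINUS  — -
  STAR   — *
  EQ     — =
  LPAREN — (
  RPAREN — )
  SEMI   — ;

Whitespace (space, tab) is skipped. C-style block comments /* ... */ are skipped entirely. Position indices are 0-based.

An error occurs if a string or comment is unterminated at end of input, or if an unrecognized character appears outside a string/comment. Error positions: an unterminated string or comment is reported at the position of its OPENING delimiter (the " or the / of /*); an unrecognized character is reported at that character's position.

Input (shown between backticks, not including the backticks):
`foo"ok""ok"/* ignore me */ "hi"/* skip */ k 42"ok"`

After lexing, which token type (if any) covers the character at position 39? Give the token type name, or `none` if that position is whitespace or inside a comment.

Answer: none

Derivation:
pos=0: emit ID 'foo' (now at pos=3)
pos=3: enter STRING mode
pos=3: emit STR "ok" (now at pos=7)
pos=7: enter STRING mode
pos=7: emit STR "ok" (now at pos=11)
pos=11: enter COMMENT mode (saw '/*')
exit COMMENT mode (now at pos=26)
pos=27: enter STRING mode
pos=27: emit STR "hi" (now at pos=31)
pos=31: enter COMMENT mode (saw '/*')
exit COMMENT mode (now at pos=41)
pos=42: emit ID 'k' (now at pos=43)
pos=44: emit NUM '42' (now at pos=46)
pos=46: enter STRING mode
pos=46: emit STR "ok" (now at pos=50)
DONE. 7 tokens: [ID, STR, STR, STR, ID, NUM, STR]
Position 39: char is '*' -> none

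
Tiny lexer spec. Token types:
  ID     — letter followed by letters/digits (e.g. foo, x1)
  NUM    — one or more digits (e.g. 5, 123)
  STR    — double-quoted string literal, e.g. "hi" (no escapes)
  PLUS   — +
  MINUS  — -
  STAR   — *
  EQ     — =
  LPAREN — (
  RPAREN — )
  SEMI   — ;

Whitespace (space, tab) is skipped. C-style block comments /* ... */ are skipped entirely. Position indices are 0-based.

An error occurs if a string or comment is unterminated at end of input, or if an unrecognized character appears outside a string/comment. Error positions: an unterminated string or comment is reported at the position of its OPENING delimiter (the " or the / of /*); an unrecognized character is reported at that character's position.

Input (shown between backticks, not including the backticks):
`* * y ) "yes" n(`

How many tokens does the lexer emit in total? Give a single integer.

pos=0: emit STAR '*'
pos=2: emit STAR '*'
pos=4: emit ID 'y' (now at pos=5)
pos=6: emit RPAREN ')'
pos=8: enter STRING mode
pos=8: emit STR "yes" (now at pos=13)
pos=14: emit ID 'n' (now at pos=15)
pos=15: emit LPAREN '('
DONE. 7 tokens: [STAR, STAR, ID, RPAREN, STR, ID, LPAREN]

Answer: 7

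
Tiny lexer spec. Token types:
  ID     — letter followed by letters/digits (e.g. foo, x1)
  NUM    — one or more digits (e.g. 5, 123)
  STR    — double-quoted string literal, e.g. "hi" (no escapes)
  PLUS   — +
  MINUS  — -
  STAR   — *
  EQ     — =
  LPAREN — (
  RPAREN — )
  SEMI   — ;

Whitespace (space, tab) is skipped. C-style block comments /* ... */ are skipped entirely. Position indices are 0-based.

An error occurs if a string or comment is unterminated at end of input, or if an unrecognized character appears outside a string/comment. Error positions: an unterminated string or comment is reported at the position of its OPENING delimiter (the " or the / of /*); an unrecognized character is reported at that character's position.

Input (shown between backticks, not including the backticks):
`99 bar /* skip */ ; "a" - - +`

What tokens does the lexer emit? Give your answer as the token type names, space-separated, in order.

pos=0: emit NUM '99' (now at pos=2)
pos=3: emit ID 'bar' (now at pos=6)
pos=7: enter COMMENT mode (saw '/*')
exit COMMENT mode (now at pos=17)
pos=18: emit SEMI ';'
pos=20: enter STRING mode
pos=20: emit STR "a" (now at pos=23)
pos=24: emit MINUS '-'
pos=26: emit MINUS '-'
pos=28: emit PLUS '+'
DONE. 7 tokens: [NUM, ID, SEMI, STR, MINUS, MINUS, PLUS]

Answer: NUM ID SEMI STR MINUS MINUS PLUS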